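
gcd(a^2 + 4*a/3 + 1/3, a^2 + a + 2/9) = a + 1/3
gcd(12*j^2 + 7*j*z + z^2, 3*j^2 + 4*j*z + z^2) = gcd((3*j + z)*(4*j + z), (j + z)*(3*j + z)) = 3*j + z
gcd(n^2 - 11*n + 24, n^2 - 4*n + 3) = n - 3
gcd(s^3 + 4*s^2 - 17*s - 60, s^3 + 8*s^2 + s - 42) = s + 3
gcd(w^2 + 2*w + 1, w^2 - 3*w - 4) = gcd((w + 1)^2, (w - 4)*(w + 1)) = w + 1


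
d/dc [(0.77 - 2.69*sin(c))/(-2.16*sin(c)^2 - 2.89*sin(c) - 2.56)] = (-5.8104*sin(c)^2 + 3.3264*sin(c) + 9.1117)*cos(c)/(4.6656*sin(c)^4 + 12.4848*sin(c)^3 + 19.4113*sin(c)^2 + 14.7968*sin(c) + 6.5536)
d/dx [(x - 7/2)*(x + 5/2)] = 2*x - 1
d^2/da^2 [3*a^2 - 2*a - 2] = 6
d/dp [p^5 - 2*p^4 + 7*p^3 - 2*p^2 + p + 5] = 5*p^4 - 8*p^3 + 21*p^2 - 4*p + 1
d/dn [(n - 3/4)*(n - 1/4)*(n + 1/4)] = 3*n^2 - 3*n/2 - 1/16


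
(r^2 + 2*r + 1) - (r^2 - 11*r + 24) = 13*r - 23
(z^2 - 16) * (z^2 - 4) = z^4 - 20*z^2 + 64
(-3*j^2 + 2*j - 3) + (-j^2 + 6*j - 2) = -4*j^2 + 8*j - 5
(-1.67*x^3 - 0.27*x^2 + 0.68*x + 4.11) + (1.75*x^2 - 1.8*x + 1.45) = -1.67*x^3 + 1.48*x^2 - 1.12*x + 5.56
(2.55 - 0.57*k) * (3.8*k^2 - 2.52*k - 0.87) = -2.166*k^3 + 11.1264*k^2 - 5.9301*k - 2.2185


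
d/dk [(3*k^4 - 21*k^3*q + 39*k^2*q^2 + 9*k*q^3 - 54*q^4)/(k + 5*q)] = 3*(3*k^4 + 6*k^3*q - 92*k^2*q^2 + 130*k*q^3 + 33*q^4)/(k^2 + 10*k*q + 25*q^2)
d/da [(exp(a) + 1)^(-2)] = -2*exp(a)/(exp(a) + 1)^3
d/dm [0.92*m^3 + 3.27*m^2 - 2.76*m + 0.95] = 2.76*m^2 + 6.54*m - 2.76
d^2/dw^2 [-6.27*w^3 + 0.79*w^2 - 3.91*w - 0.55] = 1.58 - 37.62*w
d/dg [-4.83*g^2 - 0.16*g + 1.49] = -9.66*g - 0.16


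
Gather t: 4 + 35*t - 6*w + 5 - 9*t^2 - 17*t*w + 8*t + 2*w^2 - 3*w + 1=-9*t^2 + t*(43 - 17*w) + 2*w^2 - 9*w + 10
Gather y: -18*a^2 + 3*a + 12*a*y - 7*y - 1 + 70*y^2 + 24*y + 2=-18*a^2 + 3*a + 70*y^2 + y*(12*a + 17) + 1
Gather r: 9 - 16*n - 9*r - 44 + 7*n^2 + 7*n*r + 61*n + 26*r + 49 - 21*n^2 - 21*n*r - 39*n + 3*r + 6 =-14*n^2 + 6*n + r*(20 - 14*n) + 20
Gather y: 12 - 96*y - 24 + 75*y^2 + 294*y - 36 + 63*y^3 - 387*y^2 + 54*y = 63*y^3 - 312*y^2 + 252*y - 48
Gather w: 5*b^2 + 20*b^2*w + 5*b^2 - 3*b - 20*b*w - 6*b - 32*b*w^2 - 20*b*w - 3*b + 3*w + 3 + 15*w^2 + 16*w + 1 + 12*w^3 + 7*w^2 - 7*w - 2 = 10*b^2 - 12*b + 12*w^3 + w^2*(22 - 32*b) + w*(20*b^2 - 40*b + 12) + 2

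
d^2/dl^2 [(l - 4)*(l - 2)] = 2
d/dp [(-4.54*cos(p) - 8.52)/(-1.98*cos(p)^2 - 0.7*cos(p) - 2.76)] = (8.9892*cos(p)^2 + 33.7392*cos(p) - 6.5664)*sin(p)/(3.9204*cos(p)^4 + 2.772*cos(p)^3 + 11.4196*cos(p)^2 + 3.864*cos(p) + 7.6176)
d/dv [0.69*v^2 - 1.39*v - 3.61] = 1.38*v - 1.39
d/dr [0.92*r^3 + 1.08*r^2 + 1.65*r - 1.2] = 2.76*r^2 + 2.16*r + 1.65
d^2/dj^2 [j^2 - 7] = 2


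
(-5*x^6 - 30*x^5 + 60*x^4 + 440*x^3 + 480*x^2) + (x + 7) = -5*x^6 - 30*x^5 + 60*x^4 + 440*x^3 + 480*x^2 + x + 7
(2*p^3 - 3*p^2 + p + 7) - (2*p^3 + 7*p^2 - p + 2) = -10*p^2 + 2*p + 5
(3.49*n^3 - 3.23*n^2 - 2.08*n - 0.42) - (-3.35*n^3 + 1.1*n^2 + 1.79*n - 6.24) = 6.84*n^3 - 4.33*n^2 - 3.87*n + 5.82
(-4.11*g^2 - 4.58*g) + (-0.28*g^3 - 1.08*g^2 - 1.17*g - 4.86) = -0.28*g^3 - 5.19*g^2 - 5.75*g - 4.86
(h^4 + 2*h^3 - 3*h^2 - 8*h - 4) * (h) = h^5 + 2*h^4 - 3*h^3 - 8*h^2 - 4*h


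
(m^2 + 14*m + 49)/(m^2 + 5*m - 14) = (m + 7)/(m - 2)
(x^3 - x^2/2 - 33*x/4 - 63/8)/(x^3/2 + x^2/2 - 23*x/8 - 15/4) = (4*x^2 - 8*x - 21)/(2*x^2 - x - 10)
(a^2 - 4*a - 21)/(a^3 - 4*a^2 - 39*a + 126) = (a + 3)/(a^2 + 3*a - 18)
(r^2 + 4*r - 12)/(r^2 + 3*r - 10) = (r + 6)/(r + 5)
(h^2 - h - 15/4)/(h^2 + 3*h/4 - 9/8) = 2*(2*h - 5)/(4*h - 3)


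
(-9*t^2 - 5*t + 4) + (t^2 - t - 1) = -8*t^2 - 6*t + 3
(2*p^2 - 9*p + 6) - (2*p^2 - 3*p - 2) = 8 - 6*p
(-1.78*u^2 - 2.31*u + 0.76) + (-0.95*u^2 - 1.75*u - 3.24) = -2.73*u^2 - 4.06*u - 2.48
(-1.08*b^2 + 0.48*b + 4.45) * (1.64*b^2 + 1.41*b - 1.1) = -1.7712*b^4 - 0.7356*b^3 + 9.1628*b^2 + 5.7465*b - 4.895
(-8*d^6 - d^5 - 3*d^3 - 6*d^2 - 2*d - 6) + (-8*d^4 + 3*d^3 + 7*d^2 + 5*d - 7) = -8*d^6 - d^5 - 8*d^4 + d^2 + 3*d - 13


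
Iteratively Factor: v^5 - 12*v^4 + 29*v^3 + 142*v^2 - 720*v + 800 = (v - 4)*(v^4 - 8*v^3 - 3*v^2 + 130*v - 200) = (v - 4)*(v - 2)*(v^3 - 6*v^2 - 15*v + 100) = (v - 5)*(v - 4)*(v - 2)*(v^2 - v - 20) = (v - 5)^2*(v - 4)*(v - 2)*(v + 4)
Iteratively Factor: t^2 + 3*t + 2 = (t + 1)*(t + 2)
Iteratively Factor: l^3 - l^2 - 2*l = (l)*(l^2 - l - 2) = l*(l - 2)*(l + 1)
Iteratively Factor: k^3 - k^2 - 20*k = (k - 5)*(k^2 + 4*k) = k*(k - 5)*(k + 4)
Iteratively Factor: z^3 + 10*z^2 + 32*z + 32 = (z + 2)*(z^2 + 8*z + 16) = (z + 2)*(z + 4)*(z + 4)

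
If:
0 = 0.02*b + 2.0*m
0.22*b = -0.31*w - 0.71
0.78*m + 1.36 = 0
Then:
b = 174.36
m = -1.74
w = -126.03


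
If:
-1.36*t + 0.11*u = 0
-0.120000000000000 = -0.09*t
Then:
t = 1.33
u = 16.48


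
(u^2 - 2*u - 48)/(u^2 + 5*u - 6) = (u - 8)/(u - 1)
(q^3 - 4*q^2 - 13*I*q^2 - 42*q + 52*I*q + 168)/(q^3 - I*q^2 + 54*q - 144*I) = (q^2 - q*(4 + 7*I) + 28*I)/(q^2 + 5*I*q + 24)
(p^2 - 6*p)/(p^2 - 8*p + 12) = p/(p - 2)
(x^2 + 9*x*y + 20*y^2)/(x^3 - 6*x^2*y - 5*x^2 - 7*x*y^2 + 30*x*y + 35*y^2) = (x^2 + 9*x*y + 20*y^2)/(x^3 - 6*x^2*y - 5*x^2 - 7*x*y^2 + 30*x*y + 35*y^2)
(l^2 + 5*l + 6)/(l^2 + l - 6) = (l + 2)/(l - 2)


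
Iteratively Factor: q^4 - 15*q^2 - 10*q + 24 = (q + 2)*(q^3 - 2*q^2 - 11*q + 12) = (q + 2)*(q + 3)*(q^2 - 5*q + 4) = (q - 4)*(q + 2)*(q + 3)*(q - 1)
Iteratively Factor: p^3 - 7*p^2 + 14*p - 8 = (p - 2)*(p^2 - 5*p + 4) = (p - 4)*(p - 2)*(p - 1)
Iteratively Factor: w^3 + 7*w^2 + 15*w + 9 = (w + 3)*(w^2 + 4*w + 3) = (w + 3)^2*(w + 1)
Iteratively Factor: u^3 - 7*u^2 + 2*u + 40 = (u - 4)*(u^2 - 3*u - 10) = (u - 5)*(u - 4)*(u + 2)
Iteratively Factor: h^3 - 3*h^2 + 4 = (h - 2)*(h^2 - h - 2) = (h - 2)*(h + 1)*(h - 2)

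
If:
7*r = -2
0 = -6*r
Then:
No Solution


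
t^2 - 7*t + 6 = (t - 6)*(t - 1)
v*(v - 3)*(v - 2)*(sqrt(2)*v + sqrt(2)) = sqrt(2)*v^4 - 4*sqrt(2)*v^3 + sqrt(2)*v^2 + 6*sqrt(2)*v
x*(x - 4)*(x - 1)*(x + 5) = x^4 - 21*x^2 + 20*x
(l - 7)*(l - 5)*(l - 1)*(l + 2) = l^4 - 11*l^3 + 21*l^2 + 59*l - 70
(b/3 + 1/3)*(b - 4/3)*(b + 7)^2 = b^4/3 + 41*b^3/9 + 43*b^2/3 - 35*b/3 - 196/9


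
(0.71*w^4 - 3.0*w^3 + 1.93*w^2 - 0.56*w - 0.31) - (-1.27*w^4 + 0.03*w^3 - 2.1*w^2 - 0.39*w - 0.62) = 1.98*w^4 - 3.03*w^3 + 4.03*w^2 - 0.17*w + 0.31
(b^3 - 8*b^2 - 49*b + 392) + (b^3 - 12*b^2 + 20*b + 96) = 2*b^3 - 20*b^2 - 29*b + 488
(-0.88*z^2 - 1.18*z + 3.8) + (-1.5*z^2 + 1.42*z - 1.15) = -2.38*z^2 + 0.24*z + 2.65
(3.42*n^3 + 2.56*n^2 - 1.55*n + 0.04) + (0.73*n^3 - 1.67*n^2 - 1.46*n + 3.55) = 4.15*n^3 + 0.89*n^2 - 3.01*n + 3.59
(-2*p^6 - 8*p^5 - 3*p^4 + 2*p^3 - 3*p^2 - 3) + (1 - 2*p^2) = -2*p^6 - 8*p^5 - 3*p^4 + 2*p^3 - 5*p^2 - 2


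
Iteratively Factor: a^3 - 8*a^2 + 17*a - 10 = (a - 1)*(a^2 - 7*a + 10) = (a - 2)*(a - 1)*(a - 5)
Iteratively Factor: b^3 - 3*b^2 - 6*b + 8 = (b - 4)*(b^2 + b - 2) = (b - 4)*(b - 1)*(b + 2)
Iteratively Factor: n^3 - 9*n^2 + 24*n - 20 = (n - 2)*(n^2 - 7*n + 10) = (n - 2)^2*(n - 5)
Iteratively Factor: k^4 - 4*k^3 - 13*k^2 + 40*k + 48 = (k - 4)*(k^3 - 13*k - 12) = (k - 4)*(k + 1)*(k^2 - k - 12) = (k - 4)*(k + 1)*(k + 3)*(k - 4)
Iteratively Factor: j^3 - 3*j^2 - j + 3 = (j + 1)*(j^2 - 4*j + 3) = (j - 1)*(j + 1)*(j - 3)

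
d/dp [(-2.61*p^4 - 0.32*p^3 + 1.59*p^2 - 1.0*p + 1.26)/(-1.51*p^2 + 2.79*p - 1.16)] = (7.8822*p^5 - 21.3625*p^4 + 10.3248*p^3 + 4.0397*p^2 + 0.116400000000001*p - 2.3554)/(2.2801*p^4 - 8.4258*p^3 + 11.2873*p^2 - 6.4728*p + 1.3456)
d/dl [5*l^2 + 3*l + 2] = 10*l + 3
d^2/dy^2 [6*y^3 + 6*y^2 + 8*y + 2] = 36*y + 12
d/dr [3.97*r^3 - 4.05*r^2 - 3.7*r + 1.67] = 11.91*r^2 - 8.1*r - 3.7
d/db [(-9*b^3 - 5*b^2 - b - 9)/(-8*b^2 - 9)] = (72*b^4 + 235*b^2 - 54*b + 9)/(64*b^4 + 144*b^2 + 81)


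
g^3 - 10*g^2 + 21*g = g*(g - 7)*(g - 3)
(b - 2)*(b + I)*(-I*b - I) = -I*b^3 + b^2 + I*b^2 - b + 2*I*b - 2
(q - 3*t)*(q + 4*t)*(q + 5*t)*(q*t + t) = q^4*t + 6*q^3*t^2 + q^3*t - 7*q^2*t^3 + 6*q^2*t^2 - 60*q*t^4 - 7*q*t^3 - 60*t^4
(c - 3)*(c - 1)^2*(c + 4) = c^4 - c^3 - 13*c^2 + 25*c - 12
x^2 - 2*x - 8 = (x - 4)*(x + 2)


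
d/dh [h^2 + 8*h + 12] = 2*h + 8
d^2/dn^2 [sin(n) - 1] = -sin(n)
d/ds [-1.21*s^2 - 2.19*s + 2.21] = -2.42*s - 2.19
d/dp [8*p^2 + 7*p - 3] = 16*p + 7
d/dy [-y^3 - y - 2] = -3*y^2 - 1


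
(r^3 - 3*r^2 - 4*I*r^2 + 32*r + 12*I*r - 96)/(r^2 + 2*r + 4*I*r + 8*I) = (r^2 - r*(3 + 8*I) + 24*I)/(r + 2)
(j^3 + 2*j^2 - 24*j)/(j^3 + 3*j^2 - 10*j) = (j^2 + 2*j - 24)/(j^2 + 3*j - 10)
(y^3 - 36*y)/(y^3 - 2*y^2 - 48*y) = (y - 6)/(y - 8)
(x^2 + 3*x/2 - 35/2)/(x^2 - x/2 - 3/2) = (-2*x^2 - 3*x + 35)/(-2*x^2 + x + 3)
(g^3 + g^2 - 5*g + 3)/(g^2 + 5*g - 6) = (g^2 + 2*g - 3)/(g + 6)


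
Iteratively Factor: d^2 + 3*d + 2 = (d + 2)*(d + 1)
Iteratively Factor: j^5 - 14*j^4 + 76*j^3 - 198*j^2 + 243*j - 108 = (j - 1)*(j^4 - 13*j^3 + 63*j^2 - 135*j + 108) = (j - 3)*(j - 1)*(j^3 - 10*j^2 + 33*j - 36) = (j - 4)*(j - 3)*(j - 1)*(j^2 - 6*j + 9) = (j - 4)*(j - 3)^2*(j - 1)*(j - 3)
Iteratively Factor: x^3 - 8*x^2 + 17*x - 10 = (x - 1)*(x^2 - 7*x + 10) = (x - 2)*(x - 1)*(x - 5)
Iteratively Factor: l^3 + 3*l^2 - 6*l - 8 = (l + 4)*(l^2 - l - 2) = (l + 1)*(l + 4)*(l - 2)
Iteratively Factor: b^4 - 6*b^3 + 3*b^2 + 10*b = (b - 5)*(b^3 - b^2 - 2*b) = (b - 5)*(b + 1)*(b^2 - 2*b) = (b - 5)*(b - 2)*(b + 1)*(b)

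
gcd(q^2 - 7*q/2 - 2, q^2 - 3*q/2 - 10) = q - 4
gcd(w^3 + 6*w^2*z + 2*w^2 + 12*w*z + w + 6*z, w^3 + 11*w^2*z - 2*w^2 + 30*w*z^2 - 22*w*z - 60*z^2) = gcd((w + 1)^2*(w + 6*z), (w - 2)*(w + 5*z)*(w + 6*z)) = w + 6*z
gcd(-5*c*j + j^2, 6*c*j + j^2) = j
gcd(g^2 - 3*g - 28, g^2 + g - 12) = g + 4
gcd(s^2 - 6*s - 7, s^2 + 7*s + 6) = s + 1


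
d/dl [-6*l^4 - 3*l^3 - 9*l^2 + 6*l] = -24*l^3 - 9*l^2 - 18*l + 6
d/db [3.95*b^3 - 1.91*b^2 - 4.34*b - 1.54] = 11.85*b^2 - 3.82*b - 4.34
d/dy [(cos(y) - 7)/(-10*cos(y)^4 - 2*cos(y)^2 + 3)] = (-30*sin(y)^4 + 62*sin(y)^2 + 238*cos(y) + 70*cos(3*y) - 35)*sin(y)/(10*sin(y)^4 - 22*sin(y)^2 + 9)^2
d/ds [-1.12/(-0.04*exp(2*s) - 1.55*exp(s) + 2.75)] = (-0.0896*exp(s) - 1.736)*exp(s)/(0.04*exp(2*s) + 1.55*exp(s) - 2.75)^2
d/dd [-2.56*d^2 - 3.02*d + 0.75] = -5.12*d - 3.02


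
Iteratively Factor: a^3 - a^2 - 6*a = (a)*(a^2 - a - 6) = a*(a + 2)*(a - 3)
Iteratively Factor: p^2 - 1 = (p - 1)*(p + 1)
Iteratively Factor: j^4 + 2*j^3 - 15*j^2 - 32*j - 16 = (j + 1)*(j^3 + j^2 - 16*j - 16) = (j - 4)*(j + 1)*(j^2 + 5*j + 4) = (j - 4)*(j + 1)^2*(j + 4)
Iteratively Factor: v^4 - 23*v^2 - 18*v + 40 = (v + 2)*(v^3 - 2*v^2 - 19*v + 20) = (v + 2)*(v + 4)*(v^2 - 6*v + 5) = (v - 5)*(v + 2)*(v + 4)*(v - 1)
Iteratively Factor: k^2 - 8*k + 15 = (k - 5)*(k - 3)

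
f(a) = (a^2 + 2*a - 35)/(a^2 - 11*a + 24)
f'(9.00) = -9.11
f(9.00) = 10.67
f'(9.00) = -9.11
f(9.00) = 10.67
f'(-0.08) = -0.56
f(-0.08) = -1.41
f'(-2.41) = -0.22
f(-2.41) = -0.60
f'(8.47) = -40.88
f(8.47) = 20.88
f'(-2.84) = -0.19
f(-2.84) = -0.52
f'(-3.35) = -0.17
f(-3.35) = -0.42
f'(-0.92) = -0.37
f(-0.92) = -1.03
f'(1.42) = -1.81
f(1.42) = -2.90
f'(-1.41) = -0.31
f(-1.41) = -0.86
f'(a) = (11 - 2*a)*(a^2 + 2*a - 35)/(a^2 - 11*a + 24)^2 + (2*a + 2)/(a^2 - 11*a + 24) = (-13*a^2 + 118*a - 337)/(a^4 - 22*a^3 + 169*a^2 - 528*a + 576)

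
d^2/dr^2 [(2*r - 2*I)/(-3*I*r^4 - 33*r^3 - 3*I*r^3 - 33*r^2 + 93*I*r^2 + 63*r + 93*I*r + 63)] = (24*I*r^4 + r^3*(320 + 32*I) + r^2*(360 - 1440*I) + r*(-2400 - 1200*I) - 840 + 1448*I)/(3*r^9 + r^8*(9 - 90*I) + r^7*(-1080 - 270*I) + r^6*(-3264 + 6510*I) + r^5*(19602 + 20250*I) + r^4*(67518 - 19350*I) + r^3*(40824 - 112290*I) + r^2*(-60480 - 119070*I) + r*(-83349 - 39690*I) - 27783)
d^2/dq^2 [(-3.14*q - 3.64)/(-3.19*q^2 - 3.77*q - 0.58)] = ((3.14*q + 3.64)*(6.38*q + 3.77)*(12.76*q + 7.54) - (60.0996*q + 46.8988)*(3.19*q^2 + 3.77*q + 0.58))/(3.19*q^2 + 3.77*q + 0.58)^3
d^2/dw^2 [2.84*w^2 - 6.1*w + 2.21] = 5.68000000000000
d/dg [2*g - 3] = 2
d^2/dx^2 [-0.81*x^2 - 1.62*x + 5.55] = -1.62000000000000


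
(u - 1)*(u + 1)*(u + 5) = u^3 + 5*u^2 - u - 5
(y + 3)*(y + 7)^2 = y^3 + 17*y^2 + 91*y + 147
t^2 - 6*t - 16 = (t - 8)*(t + 2)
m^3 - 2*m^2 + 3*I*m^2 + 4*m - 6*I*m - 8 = (m - 2)*(m - I)*(m + 4*I)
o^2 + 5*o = o*(o + 5)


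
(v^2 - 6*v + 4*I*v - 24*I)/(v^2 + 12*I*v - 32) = (v - 6)/(v + 8*I)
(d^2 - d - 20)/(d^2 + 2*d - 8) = (d - 5)/(d - 2)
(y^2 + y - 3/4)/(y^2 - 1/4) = (2*y + 3)/(2*y + 1)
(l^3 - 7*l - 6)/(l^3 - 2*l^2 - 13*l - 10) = (l - 3)/(l - 5)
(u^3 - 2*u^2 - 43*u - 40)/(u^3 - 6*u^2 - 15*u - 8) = (u + 5)/(u + 1)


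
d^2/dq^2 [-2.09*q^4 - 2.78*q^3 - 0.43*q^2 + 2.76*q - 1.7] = -25.08*q^2 - 16.68*q - 0.86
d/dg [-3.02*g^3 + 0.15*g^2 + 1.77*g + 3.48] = -9.06*g^2 + 0.3*g + 1.77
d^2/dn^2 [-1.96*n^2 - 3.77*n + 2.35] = -3.92000000000000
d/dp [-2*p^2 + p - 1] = 1 - 4*p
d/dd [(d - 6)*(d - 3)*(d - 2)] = 3*d^2 - 22*d + 36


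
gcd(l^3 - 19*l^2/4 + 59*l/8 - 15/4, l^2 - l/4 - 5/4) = l - 5/4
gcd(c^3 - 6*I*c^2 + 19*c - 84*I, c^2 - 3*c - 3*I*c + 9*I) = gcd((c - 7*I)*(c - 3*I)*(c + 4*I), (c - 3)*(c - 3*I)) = c - 3*I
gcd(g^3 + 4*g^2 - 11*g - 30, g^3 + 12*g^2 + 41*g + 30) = g + 5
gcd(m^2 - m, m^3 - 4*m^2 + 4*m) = m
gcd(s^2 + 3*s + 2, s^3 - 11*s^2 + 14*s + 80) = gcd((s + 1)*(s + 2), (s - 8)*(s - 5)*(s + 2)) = s + 2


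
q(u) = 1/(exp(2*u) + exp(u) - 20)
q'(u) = (-2*exp(2*u) - exp(u))/(exp(2*u) + exp(u) - 20)^2 = (-2*exp(u) - 1)*exp(u)/(exp(2*u) + exp(u) - 20)^2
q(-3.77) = -0.05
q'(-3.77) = -0.00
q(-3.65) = -0.05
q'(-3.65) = -0.00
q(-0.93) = -0.05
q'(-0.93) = -0.00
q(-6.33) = -0.05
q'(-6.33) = -0.00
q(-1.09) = -0.05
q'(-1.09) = -0.00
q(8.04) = 0.00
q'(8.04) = -0.00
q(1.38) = -4.44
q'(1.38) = -701.12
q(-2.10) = -0.05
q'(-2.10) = -0.00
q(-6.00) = -0.05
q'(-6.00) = 0.00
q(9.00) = 0.00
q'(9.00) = 0.00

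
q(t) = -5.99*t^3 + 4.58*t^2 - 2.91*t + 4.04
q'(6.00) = -594.87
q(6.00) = -1142.38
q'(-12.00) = -2700.51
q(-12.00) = 11049.20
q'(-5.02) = -501.74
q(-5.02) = 891.84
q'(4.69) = -355.22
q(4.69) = -526.80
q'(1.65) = -36.72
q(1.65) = -15.20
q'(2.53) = -94.76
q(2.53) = -71.01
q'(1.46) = -27.84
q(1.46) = -9.09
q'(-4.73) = -448.28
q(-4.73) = 754.16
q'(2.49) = -91.52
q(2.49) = -67.28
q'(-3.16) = -211.30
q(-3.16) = 247.98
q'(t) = -17.97*t^2 + 9.16*t - 2.91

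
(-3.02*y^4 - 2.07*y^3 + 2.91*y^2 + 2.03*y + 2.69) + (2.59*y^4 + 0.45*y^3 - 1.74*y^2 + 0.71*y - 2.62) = -0.43*y^4 - 1.62*y^3 + 1.17*y^2 + 2.74*y + 0.0699999999999998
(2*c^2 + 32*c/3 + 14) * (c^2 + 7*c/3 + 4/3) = 2*c^4 + 46*c^3/3 + 374*c^2/9 + 422*c/9 + 56/3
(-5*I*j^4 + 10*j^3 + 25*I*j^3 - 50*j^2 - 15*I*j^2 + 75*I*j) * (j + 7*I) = -5*I*j^5 + 45*j^4 + 25*I*j^4 - 225*j^3 + 55*I*j^3 + 105*j^2 - 275*I*j^2 - 525*j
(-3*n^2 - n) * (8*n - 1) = -24*n^3 - 5*n^2 + n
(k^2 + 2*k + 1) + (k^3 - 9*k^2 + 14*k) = k^3 - 8*k^2 + 16*k + 1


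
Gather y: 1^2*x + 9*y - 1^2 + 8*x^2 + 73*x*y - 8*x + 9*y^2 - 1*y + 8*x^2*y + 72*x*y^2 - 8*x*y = 8*x^2 - 7*x + y^2*(72*x + 9) + y*(8*x^2 + 65*x + 8) - 1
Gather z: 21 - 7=14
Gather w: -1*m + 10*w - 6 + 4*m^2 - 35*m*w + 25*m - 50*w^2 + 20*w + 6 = 4*m^2 + 24*m - 50*w^2 + w*(30 - 35*m)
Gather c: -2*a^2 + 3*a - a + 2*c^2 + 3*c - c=-2*a^2 + 2*a + 2*c^2 + 2*c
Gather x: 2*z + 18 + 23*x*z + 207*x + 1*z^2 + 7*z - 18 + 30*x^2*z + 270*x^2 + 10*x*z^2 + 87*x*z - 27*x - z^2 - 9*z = x^2*(30*z + 270) + x*(10*z^2 + 110*z + 180)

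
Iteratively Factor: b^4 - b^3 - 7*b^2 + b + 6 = (b - 1)*(b^3 - 7*b - 6) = (b - 1)*(b + 1)*(b^2 - b - 6) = (b - 3)*(b - 1)*(b + 1)*(b + 2)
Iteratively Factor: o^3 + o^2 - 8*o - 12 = (o + 2)*(o^2 - o - 6) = (o - 3)*(o + 2)*(o + 2)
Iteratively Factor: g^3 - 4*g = (g + 2)*(g^2 - 2*g) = (g - 2)*(g + 2)*(g)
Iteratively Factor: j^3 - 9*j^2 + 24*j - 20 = (j - 2)*(j^2 - 7*j + 10) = (j - 5)*(j - 2)*(j - 2)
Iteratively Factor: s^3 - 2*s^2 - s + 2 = (s + 1)*(s^2 - 3*s + 2) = (s - 2)*(s + 1)*(s - 1)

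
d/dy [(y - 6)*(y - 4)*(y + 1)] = 3*y^2 - 18*y + 14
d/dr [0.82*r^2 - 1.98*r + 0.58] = 1.64*r - 1.98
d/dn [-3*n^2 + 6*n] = 6 - 6*n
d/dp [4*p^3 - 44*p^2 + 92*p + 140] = 12*p^2 - 88*p + 92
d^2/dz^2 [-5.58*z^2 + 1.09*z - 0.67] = -11.1600000000000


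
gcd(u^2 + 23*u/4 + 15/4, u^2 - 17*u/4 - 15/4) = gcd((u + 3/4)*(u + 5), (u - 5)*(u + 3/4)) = u + 3/4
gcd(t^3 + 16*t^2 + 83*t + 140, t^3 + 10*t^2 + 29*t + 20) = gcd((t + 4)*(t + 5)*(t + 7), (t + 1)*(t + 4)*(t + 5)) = t^2 + 9*t + 20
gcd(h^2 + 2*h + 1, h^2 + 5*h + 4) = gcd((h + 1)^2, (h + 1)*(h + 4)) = h + 1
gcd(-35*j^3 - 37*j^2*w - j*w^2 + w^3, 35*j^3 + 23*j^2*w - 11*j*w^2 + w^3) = -7*j^2 - 6*j*w + w^2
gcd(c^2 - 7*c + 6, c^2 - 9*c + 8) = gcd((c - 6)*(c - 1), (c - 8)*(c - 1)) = c - 1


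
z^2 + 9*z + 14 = (z + 2)*(z + 7)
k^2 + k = k*(k + 1)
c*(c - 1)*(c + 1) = c^3 - c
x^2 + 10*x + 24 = (x + 4)*(x + 6)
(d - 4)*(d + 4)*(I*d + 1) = I*d^3 + d^2 - 16*I*d - 16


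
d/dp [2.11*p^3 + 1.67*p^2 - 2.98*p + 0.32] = 6.33*p^2 + 3.34*p - 2.98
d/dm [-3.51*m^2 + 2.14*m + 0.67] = 2.14 - 7.02*m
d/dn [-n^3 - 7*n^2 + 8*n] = -3*n^2 - 14*n + 8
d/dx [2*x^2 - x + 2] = 4*x - 1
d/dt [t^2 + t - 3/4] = 2*t + 1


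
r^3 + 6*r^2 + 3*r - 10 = (r - 1)*(r + 2)*(r + 5)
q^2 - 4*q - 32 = (q - 8)*(q + 4)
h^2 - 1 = (h - 1)*(h + 1)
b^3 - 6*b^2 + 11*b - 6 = (b - 3)*(b - 2)*(b - 1)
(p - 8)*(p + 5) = p^2 - 3*p - 40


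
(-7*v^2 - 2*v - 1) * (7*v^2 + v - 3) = -49*v^4 - 21*v^3 + 12*v^2 + 5*v + 3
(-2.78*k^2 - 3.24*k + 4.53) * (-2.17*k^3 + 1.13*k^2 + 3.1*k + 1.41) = 6.0326*k^5 + 3.8894*k^4 - 22.1093*k^3 - 8.8449*k^2 + 9.4746*k + 6.3873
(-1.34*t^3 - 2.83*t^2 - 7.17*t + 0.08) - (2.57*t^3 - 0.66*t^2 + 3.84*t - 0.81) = -3.91*t^3 - 2.17*t^2 - 11.01*t + 0.89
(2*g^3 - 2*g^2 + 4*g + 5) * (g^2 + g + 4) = 2*g^5 + 10*g^3 + g^2 + 21*g + 20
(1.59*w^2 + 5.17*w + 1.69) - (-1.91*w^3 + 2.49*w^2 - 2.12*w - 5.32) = 1.91*w^3 - 0.9*w^2 + 7.29*w + 7.01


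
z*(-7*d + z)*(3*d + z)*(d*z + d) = -21*d^3*z^2 - 21*d^3*z - 4*d^2*z^3 - 4*d^2*z^2 + d*z^4 + d*z^3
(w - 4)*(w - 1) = w^2 - 5*w + 4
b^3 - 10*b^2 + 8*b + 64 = (b - 8)*(b - 4)*(b + 2)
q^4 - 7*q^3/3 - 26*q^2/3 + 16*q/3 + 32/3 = (q - 4)*(q - 4/3)*(q + 1)*(q + 2)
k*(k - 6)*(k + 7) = k^3 + k^2 - 42*k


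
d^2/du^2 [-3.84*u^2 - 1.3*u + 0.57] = -7.68000000000000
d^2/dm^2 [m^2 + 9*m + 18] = 2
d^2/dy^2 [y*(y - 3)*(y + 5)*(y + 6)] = 12*y^2 + 48*y - 6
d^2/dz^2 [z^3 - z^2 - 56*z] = 6*z - 2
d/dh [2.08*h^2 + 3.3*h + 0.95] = 4.16*h + 3.3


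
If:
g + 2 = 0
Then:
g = -2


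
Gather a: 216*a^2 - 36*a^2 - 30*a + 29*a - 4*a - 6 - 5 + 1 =180*a^2 - 5*a - 10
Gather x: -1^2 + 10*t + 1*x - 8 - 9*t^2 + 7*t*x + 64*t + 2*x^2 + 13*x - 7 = -9*t^2 + 74*t + 2*x^2 + x*(7*t + 14) - 16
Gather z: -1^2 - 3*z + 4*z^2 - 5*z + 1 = 4*z^2 - 8*z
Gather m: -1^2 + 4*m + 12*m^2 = 12*m^2 + 4*m - 1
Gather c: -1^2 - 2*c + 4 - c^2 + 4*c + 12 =-c^2 + 2*c + 15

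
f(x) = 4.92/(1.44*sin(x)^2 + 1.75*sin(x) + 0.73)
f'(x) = 4.92*(-2.88*sin(x)*cos(x) - 1.75*cos(x))/(1.44*sin(x)^2 + 1.75*sin(x) + 0.73)^2 = -(14.1696*sin(x) + 8.61)*cos(x)/(1.44*sin(x)^2 + 1.75*sin(x) + 0.73)^2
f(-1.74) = 12.17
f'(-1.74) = -5.52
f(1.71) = 1.27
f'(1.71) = 0.21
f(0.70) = 2.00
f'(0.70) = -2.25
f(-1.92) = 13.78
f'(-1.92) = -12.63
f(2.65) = 2.62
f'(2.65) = 3.83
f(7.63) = 1.29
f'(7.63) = -0.34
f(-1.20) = 14.06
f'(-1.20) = 13.61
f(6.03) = 12.88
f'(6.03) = -33.58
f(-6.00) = 3.70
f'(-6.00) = -6.81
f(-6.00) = 3.70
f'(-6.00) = -6.81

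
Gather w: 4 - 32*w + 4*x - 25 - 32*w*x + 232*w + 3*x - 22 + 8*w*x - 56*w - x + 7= w*(144 - 24*x) + 6*x - 36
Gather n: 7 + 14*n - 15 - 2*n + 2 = 12*n - 6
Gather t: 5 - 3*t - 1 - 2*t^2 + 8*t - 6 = -2*t^2 + 5*t - 2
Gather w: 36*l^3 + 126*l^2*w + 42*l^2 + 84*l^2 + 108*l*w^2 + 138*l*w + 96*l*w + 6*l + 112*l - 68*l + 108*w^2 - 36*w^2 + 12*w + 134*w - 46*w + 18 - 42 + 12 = 36*l^3 + 126*l^2 + 50*l + w^2*(108*l + 72) + w*(126*l^2 + 234*l + 100) - 12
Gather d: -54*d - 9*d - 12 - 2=-63*d - 14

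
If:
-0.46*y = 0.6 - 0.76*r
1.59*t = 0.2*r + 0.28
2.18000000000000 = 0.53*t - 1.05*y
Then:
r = -0.43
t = 0.12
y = -2.01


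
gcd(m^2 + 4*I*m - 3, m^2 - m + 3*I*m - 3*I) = m + 3*I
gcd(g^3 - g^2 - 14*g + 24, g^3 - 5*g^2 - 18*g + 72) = g^2 + g - 12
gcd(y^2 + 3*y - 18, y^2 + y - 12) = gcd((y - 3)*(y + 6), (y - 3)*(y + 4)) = y - 3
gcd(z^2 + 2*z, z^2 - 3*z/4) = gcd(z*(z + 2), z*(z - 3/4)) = z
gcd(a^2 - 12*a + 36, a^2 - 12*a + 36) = a^2 - 12*a + 36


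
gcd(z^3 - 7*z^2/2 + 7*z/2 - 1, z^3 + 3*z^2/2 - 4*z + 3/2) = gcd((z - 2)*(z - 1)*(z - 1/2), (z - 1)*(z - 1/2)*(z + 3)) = z^2 - 3*z/2 + 1/2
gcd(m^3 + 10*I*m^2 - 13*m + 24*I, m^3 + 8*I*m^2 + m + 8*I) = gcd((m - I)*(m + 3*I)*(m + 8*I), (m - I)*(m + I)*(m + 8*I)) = m^2 + 7*I*m + 8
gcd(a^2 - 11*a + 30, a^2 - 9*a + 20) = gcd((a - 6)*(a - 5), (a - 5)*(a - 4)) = a - 5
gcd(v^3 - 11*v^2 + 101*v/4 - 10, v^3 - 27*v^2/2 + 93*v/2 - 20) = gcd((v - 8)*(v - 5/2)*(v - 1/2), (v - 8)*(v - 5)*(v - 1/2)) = v^2 - 17*v/2 + 4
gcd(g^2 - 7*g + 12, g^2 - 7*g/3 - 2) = g - 3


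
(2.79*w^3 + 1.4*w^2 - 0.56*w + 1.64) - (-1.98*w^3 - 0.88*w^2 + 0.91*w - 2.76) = 4.77*w^3 + 2.28*w^2 - 1.47*w + 4.4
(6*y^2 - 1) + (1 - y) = 6*y^2 - y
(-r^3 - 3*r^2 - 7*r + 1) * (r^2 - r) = -r^5 - 2*r^4 - 4*r^3 + 8*r^2 - r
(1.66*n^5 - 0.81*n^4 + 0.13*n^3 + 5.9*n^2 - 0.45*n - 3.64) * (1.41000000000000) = 2.3406*n^5 - 1.1421*n^4 + 0.1833*n^3 + 8.319*n^2 - 0.6345*n - 5.1324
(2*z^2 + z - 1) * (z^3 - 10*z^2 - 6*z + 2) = 2*z^5 - 19*z^4 - 23*z^3 + 8*z^2 + 8*z - 2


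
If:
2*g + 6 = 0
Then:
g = -3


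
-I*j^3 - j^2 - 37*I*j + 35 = (j - 7*I)*(j + 5*I)*(-I*j + 1)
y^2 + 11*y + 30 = (y + 5)*(y + 6)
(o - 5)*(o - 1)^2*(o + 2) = o^4 - 5*o^3 - 3*o^2 + 17*o - 10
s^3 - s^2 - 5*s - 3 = (s - 3)*(s + 1)^2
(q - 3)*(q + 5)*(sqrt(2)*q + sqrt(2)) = sqrt(2)*q^3 + 3*sqrt(2)*q^2 - 13*sqrt(2)*q - 15*sqrt(2)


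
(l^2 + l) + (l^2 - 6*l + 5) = 2*l^2 - 5*l + 5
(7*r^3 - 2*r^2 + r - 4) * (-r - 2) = -7*r^4 - 12*r^3 + 3*r^2 + 2*r + 8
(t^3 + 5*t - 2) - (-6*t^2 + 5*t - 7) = t^3 + 6*t^2 + 5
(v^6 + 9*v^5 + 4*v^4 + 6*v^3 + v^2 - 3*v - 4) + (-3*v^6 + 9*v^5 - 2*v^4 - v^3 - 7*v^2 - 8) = -2*v^6 + 18*v^5 + 2*v^4 + 5*v^3 - 6*v^2 - 3*v - 12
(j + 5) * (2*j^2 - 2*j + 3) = 2*j^3 + 8*j^2 - 7*j + 15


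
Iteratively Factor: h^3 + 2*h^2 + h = (h)*(h^2 + 2*h + 1) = h*(h + 1)*(h + 1)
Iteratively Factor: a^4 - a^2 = (a)*(a^3 - a) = a*(a + 1)*(a^2 - a) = a^2*(a + 1)*(a - 1)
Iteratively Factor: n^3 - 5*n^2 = (n - 5)*(n^2) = n*(n - 5)*(n)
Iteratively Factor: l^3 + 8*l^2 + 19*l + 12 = (l + 1)*(l^2 + 7*l + 12) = (l + 1)*(l + 3)*(l + 4)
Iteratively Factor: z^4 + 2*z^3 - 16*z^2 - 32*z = (z - 4)*(z^3 + 6*z^2 + 8*z) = (z - 4)*(z + 4)*(z^2 + 2*z) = z*(z - 4)*(z + 4)*(z + 2)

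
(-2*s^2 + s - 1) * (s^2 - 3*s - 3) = -2*s^4 + 7*s^3 + 2*s^2 + 3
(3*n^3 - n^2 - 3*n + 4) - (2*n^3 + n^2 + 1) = n^3 - 2*n^2 - 3*n + 3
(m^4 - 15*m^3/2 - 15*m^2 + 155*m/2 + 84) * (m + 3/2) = m^5 - 6*m^4 - 105*m^3/4 + 55*m^2 + 801*m/4 + 126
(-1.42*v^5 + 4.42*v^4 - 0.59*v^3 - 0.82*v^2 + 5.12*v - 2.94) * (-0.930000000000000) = 1.3206*v^5 - 4.1106*v^4 + 0.5487*v^3 + 0.7626*v^2 - 4.7616*v + 2.7342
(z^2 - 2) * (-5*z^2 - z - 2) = -5*z^4 - z^3 + 8*z^2 + 2*z + 4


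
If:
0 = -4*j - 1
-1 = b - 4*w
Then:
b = 4*w - 1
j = -1/4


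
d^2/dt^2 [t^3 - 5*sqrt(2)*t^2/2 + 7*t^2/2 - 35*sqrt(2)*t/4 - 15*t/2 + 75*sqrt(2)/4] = 6*t - 5*sqrt(2) + 7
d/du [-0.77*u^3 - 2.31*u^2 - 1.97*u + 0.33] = -2.31*u^2 - 4.62*u - 1.97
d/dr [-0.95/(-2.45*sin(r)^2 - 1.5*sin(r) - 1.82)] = -(4.655*sin(r) + 1.425)*cos(r)/(2.45*sin(r)^2 + 1.5*sin(r) + 1.82)^2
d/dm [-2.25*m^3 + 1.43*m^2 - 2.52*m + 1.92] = -6.75*m^2 + 2.86*m - 2.52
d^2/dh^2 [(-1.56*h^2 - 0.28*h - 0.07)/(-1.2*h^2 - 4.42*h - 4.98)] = (-15.74208*h^3 - 55.33056*h^2 - 7.81200000000002*h + 66.949208)/(1.728*h^6 + 19.0944*h^5 + 91.84464*h^4 + 244.834408*h^3 + 381.155256*h^2 + 328.853304*h + 123.505992)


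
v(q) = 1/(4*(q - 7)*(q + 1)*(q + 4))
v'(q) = -1/(4*(q - 7)*(q + 1)*(q + 4)^2) - 1/(4*(q - 7)*(q + 1)^2*(q + 4)) - 1/(4*(q - 7)^2*(q + 1)*(q + 4)) = (-(q - 7)*(q + 1) - (q - 7)*(q + 4) - (q + 1)*(q + 4))/(4*(q - 7)^2*(q + 1)^2*(q + 4)^2)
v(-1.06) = 0.18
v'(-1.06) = 2.89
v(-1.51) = 0.02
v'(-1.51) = 0.04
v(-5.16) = -0.00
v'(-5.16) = -0.01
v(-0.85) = -0.07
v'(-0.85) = 0.46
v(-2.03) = 0.01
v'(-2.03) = 0.01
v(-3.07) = 0.01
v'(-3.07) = -0.01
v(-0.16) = -0.01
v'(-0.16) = 0.01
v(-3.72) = 0.03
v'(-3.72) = -0.10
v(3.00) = 0.00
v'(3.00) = 0.00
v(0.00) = -0.00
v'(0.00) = 0.01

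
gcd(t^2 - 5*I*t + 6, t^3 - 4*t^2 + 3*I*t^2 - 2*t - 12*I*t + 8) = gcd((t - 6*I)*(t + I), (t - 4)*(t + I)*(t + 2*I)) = t + I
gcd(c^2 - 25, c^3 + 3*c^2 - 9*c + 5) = c + 5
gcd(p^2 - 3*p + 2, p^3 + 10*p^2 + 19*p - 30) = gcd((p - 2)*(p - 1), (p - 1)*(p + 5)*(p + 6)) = p - 1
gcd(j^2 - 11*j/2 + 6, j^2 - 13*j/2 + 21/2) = 1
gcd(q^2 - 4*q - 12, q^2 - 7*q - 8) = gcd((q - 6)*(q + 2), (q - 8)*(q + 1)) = 1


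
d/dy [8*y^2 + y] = 16*y + 1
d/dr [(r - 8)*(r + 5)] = 2*r - 3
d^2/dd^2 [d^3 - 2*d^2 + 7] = 6*d - 4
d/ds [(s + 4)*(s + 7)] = 2*s + 11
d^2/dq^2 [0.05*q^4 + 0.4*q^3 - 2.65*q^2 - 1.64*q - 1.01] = 0.6*q^2 + 2.4*q - 5.3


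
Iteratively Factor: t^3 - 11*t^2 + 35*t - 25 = (t - 5)*(t^2 - 6*t + 5) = (t - 5)^2*(t - 1)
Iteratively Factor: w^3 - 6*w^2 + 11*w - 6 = (w - 1)*(w^2 - 5*w + 6) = (w - 3)*(w - 1)*(w - 2)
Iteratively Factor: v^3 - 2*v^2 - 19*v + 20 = (v + 4)*(v^2 - 6*v + 5) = (v - 1)*(v + 4)*(v - 5)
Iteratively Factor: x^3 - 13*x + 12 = (x + 4)*(x^2 - 4*x + 3) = (x - 3)*(x + 4)*(x - 1)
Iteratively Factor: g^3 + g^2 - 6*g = (g + 3)*(g^2 - 2*g) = (g - 2)*(g + 3)*(g)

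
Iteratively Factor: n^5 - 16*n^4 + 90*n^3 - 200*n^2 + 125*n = (n)*(n^4 - 16*n^3 + 90*n^2 - 200*n + 125) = n*(n - 1)*(n^3 - 15*n^2 + 75*n - 125) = n*(n - 5)*(n - 1)*(n^2 - 10*n + 25) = n*(n - 5)^2*(n - 1)*(n - 5)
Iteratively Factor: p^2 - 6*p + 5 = (p - 5)*(p - 1)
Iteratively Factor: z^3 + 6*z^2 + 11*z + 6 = (z + 2)*(z^2 + 4*z + 3) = (z + 1)*(z + 2)*(z + 3)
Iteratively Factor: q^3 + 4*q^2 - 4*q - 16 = (q + 4)*(q^2 - 4) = (q - 2)*(q + 4)*(q + 2)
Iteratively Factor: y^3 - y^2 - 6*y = (y - 3)*(y^2 + 2*y) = y*(y - 3)*(y + 2)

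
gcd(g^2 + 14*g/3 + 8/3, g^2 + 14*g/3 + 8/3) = g^2 + 14*g/3 + 8/3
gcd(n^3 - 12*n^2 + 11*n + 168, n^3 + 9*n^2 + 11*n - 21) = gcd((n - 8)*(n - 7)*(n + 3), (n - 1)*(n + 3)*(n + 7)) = n + 3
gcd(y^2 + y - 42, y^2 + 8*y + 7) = y + 7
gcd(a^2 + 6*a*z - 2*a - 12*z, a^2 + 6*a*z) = a + 6*z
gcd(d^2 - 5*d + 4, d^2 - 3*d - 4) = d - 4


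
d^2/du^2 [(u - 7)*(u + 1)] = 2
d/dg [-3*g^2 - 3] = -6*g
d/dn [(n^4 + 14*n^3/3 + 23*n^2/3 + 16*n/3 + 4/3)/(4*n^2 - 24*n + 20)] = (3*n^5 - 20*n^4 - 54*n^3 + 28*n^2 + 111*n + 52)/(6*(n^4 - 12*n^3 + 46*n^2 - 60*n + 25))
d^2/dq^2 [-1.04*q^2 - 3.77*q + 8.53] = -2.08000000000000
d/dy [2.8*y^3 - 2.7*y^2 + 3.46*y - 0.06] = 8.4*y^2 - 5.4*y + 3.46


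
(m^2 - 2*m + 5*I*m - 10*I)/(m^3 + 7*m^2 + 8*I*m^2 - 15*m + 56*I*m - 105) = (m - 2)/(m^2 + m*(7 + 3*I) + 21*I)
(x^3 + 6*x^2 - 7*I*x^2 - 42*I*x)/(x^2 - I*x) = (x^2 + x*(6 - 7*I) - 42*I)/(x - I)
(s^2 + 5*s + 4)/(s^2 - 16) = (s + 1)/(s - 4)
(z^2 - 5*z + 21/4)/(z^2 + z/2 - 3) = (z - 7/2)/(z + 2)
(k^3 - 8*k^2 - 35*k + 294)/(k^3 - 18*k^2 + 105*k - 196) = (k + 6)/(k - 4)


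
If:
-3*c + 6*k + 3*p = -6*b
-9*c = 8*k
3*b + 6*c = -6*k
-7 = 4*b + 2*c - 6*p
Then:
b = 7/54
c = 14/27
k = -7/12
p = 77/54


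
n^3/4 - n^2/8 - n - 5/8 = (n/4 + 1/4)*(n - 5/2)*(n + 1)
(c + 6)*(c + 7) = c^2 + 13*c + 42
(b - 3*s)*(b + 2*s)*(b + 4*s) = b^3 + 3*b^2*s - 10*b*s^2 - 24*s^3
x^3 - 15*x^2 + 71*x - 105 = (x - 7)*(x - 5)*(x - 3)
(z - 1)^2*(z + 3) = z^3 + z^2 - 5*z + 3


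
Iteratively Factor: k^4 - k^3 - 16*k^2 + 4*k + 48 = (k - 4)*(k^3 + 3*k^2 - 4*k - 12) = (k - 4)*(k + 3)*(k^2 - 4) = (k - 4)*(k + 2)*(k + 3)*(k - 2)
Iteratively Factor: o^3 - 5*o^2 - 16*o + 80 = (o - 4)*(o^2 - o - 20) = (o - 5)*(o - 4)*(o + 4)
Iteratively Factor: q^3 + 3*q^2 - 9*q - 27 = (q + 3)*(q^2 - 9) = (q + 3)^2*(q - 3)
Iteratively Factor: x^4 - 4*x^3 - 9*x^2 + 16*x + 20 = (x + 1)*(x^3 - 5*x^2 - 4*x + 20) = (x - 2)*(x + 1)*(x^2 - 3*x - 10) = (x - 5)*(x - 2)*(x + 1)*(x + 2)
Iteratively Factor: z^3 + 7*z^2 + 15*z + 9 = (z + 3)*(z^2 + 4*z + 3) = (z + 1)*(z + 3)*(z + 3)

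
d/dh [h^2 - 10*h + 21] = 2*h - 10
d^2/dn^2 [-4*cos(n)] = 4*cos(n)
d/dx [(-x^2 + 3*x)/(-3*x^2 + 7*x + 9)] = (2*x^2 - 18*x + 27)/(9*x^4 - 42*x^3 - 5*x^2 + 126*x + 81)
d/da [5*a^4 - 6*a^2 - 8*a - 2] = 20*a^3 - 12*a - 8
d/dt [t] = 1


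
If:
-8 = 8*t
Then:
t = -1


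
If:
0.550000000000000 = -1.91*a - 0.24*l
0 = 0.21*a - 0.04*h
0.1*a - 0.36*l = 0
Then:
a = -0.28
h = -1.46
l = -0.08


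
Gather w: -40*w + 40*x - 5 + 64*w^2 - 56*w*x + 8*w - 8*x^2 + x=64*w^2 + w*(-56*x - 32) - 8*x^2 + 41*x - 5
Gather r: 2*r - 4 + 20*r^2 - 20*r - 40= 20*r^2 - 18*r - 44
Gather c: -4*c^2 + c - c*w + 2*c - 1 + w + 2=-4*c^2 + c*(3 - w) + w + 1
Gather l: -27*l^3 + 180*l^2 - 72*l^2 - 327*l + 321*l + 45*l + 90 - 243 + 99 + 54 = -27*l^3 + 108*l^2 + 39*l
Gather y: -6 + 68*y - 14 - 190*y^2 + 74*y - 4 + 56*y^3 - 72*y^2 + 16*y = 56*y^3 - 262*y^2 + 158*y - 24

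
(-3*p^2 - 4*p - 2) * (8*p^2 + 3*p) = -24*p^4 - 41*p^3 - 28*p^2 - 6*p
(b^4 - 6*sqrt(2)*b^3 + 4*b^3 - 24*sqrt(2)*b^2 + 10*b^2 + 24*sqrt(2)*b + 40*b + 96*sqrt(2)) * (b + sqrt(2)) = b^5 - 5*sqrt(2)*b^4 + 4*b^4 - 20*sqrt(2)*b^3 - 2*b^3 - 8*b^2 + 34*sqrt(2)*b^2 + 48*b + 136*sqrt(2)*b + 192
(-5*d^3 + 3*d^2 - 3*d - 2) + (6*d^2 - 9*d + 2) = -5*d^3 + 9*d^2 - 12*d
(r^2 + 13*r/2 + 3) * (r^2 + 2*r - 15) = r^4 + 17*r^3/2 + r^2 - 183*r/2 - 45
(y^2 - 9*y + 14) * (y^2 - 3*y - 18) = y^4 - 12*y^3 + 23*y^2 + 120*y - 252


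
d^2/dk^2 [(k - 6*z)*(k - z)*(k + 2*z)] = 6*k - 10*z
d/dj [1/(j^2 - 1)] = -2*j/(j^2 - 1)^2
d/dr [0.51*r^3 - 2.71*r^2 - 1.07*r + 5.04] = 1.53*r^2 - 5.42*r - 1.07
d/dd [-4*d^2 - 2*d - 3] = -8*d - 2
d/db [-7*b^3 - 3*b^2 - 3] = 3*b*(-7*b - 2)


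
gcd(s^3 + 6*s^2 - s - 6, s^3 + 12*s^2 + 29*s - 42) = s^2 + 5*s - 6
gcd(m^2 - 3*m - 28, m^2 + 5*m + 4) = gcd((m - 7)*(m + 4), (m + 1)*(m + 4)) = m + 4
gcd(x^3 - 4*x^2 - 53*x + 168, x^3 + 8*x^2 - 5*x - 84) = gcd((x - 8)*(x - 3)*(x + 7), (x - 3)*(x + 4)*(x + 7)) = x^2 + 4*x - 21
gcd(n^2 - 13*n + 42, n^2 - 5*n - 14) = n - 7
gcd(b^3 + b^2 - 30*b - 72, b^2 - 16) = b + 4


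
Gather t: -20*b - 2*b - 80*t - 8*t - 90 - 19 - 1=-22*b - 88*t - 110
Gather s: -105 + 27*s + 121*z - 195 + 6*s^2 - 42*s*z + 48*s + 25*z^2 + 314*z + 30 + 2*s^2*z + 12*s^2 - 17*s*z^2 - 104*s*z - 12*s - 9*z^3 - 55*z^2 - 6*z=s^2*(2*z + 18) + s*(-17*z^2 - 146*z + 63) - 9*z^3 - 30*z^2 + 429*z - 270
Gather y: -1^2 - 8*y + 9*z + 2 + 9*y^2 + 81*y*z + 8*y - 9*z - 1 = 9*y^2 + 81*y*z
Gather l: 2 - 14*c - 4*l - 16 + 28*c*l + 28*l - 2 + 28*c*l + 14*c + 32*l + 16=l*(56*c + 56)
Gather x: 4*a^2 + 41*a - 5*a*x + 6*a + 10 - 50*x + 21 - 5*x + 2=4*a^2 + 47*a + x*(-5*a - 55) + 33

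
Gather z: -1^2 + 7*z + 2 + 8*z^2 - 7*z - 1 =8*z^2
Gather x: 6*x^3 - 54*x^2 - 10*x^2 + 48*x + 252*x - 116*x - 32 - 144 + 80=6*x^3 - 64*x^2 + 184*x - 96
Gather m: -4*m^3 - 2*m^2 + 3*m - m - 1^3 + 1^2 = -4*m^3 - 2*m^2 + 2*m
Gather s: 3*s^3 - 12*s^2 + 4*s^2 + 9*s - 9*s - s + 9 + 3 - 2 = 3*s^3 - 8*s^2 - s + 10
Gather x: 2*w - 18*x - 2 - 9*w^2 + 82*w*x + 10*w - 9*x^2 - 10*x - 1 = -9*w^2 + 12*w - 9*x^2 + x*(82*w - 28) - 3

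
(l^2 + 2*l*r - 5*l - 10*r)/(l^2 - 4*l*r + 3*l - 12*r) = (l^2 + 2*l*r - 5*l - 10*r)/(l^2 - 4*l*r + 3*l - 12*r)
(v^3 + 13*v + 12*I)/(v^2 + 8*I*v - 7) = (v^2 - I*v + 12)/(v + 7*I)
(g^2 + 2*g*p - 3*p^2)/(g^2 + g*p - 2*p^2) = (g + 3*p)/(g + 2*p)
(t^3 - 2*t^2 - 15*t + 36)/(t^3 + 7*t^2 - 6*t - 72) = (t - 3)/(t + 6)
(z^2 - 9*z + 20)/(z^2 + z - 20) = (z - 5)/(z + 5)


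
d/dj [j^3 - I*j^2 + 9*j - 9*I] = 3*j^2 - 2*I*j + 9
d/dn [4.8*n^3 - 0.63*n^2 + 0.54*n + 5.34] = 14.4*n^2 - 1.26*n + 0.54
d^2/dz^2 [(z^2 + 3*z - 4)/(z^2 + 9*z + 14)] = 12*(-z^3 - 9*z^2 - 39*z - 75)/(z^6 + 27*z^5 + 285*z^4 + 1485*z^3 + 3990*z^2 + 5292*z + 2744)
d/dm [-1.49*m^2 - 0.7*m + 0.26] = -2.98*m - 0.7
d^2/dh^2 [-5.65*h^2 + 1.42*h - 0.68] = -11.3000000000000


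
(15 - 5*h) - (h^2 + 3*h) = -h^2 - 8*h + 15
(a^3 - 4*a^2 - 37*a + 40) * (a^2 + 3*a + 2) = a^5 - a^4 - 47*a^3 - 79*a^2 + 46*a + 80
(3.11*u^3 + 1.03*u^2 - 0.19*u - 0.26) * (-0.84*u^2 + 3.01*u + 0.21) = -2.6124*u^5 + 8.4959*u^4 + 3.913*u^3 - 0.1372*u^2 - 0.8225*u - 0.0546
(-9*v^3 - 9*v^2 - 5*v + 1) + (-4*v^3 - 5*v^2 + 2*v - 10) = -13*v^3 - 14*v^2 - 3*v - 9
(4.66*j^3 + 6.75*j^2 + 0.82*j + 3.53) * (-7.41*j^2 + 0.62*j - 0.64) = -34.5306*j^5 - 47.1283*j^4 - 4.8736*j^3 - 29.9689*j^2 + 1.6638*j - 2.2592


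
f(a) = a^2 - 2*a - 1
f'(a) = 2*a - 2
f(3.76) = 5.62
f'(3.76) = 5.52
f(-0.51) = 0.28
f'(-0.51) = -3.02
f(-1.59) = 4.71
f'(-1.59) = -5.18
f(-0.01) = -0.98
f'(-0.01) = -2.02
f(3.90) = 6.41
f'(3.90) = 5.80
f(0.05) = -1.10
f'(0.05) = -1.90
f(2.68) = 0.82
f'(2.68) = 3.36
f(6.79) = 31.52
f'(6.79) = 11.58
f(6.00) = 23.00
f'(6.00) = 10.00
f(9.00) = 62.00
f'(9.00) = 16.00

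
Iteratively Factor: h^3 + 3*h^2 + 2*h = (h)*(h^2 + 3*h + 2) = h*(h + 1)*(h + 2)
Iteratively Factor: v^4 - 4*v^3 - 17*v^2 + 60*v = (v - 5)*(v^3 + v^2 - 12*v) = v*(v - 5)*(v^2 + v - 12) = v*(v - 5)*(v - 3)*(v + 4)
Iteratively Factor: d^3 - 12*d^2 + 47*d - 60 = (d - 3)*(d^2 - 9*d + 20) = (d - 5)*(d - 3)*(d - 4)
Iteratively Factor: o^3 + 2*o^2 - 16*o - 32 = (o + 2)*(o^2 - 16) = (o + 2)*(o + 4)*(o - 4)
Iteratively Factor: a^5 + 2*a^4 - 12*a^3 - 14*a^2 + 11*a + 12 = (a - 1)*(a^4 + 3*a^3 - 9*a^2 - 23*a - 12) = (a - 1)*(a + 1)*(a^3 + 2*a^2 - 11*a - 12) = (a - 1)*(a + 1)*(a + 4)*(a^2 - 2*a - 3) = (a - 3)*(a - 1)*(a + 1)*(a + 4)*(a + 1)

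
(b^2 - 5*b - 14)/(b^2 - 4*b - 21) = (b + 2)/(b + 3)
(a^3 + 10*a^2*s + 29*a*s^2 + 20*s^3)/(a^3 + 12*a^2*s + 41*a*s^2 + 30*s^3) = (a + 4*s)/(a + 6*s)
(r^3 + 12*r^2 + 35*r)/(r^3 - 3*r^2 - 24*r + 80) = r*(r + 7)/(r^2 - 8*r + 16)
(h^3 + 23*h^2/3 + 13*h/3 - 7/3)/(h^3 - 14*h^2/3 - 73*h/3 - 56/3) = (3*h^2 + 20*h - 7)/(3*h^2 - 17*h - 56)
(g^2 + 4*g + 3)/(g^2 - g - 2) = (g + 3)/(g - 2)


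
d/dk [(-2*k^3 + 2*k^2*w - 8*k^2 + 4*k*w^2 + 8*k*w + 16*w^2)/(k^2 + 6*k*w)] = 2*(-k^4 - 12*k^3*w + 4*k^2*w^2 - 28*k^2*w - 16*k*w^2 - 48*w^3)/(k^2*(k^2 + 12*k*w + 36*w^2))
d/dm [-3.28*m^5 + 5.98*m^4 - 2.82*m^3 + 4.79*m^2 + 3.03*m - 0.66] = -16.4*m^4 + 23.92*m^3 - 8.46*m^2 + 9.58*m + 3.03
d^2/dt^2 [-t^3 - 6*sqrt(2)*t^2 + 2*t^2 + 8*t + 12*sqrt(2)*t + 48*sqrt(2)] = -6*t - 12*sqrt(2) + 4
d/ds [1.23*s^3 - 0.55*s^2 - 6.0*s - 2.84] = 3.69*s^2 - 1.1*s - 6.0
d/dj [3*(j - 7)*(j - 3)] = 6*j - 30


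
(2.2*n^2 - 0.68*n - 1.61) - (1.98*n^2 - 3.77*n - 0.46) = 0.22*n^2 + 3.09*n - 1.15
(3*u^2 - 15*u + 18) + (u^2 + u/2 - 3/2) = 4*u^2 - 29*u/2 + 33/2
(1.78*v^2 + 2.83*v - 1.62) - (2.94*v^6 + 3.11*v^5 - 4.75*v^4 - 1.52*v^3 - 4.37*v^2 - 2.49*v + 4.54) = -2.94*v^6 - 3.11*v^5 + 4.75*v^4 + 1.52*v^3 + 6.15*v^2 + 5.32*v - 6.16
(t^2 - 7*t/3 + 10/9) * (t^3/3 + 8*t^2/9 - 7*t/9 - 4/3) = t^5/3 + t^4/9 - 67*t^3/27 + 119*t^2/81 + 182*t/81 - 40/27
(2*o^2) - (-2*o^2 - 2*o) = 4*o^2 + 2*o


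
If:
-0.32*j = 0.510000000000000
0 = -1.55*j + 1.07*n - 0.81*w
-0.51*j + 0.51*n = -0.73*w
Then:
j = -1.59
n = -2.06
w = 0.33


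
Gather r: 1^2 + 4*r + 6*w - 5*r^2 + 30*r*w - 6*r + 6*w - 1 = -5*r^2 + r*(30*w - 2) + 12*w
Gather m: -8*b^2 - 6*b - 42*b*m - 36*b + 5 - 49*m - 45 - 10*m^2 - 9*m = -8*b^2 - 42*b - 10*m^2 + m*(-42*b - 58) - 40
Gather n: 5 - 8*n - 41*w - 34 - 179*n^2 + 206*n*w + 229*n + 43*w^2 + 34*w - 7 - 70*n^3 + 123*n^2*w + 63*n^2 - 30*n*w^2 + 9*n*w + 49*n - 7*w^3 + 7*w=-70*n^3 + n^2*(123*w - 116) + n*(-30*w^2 + 215*w + 270) - 7*w^3 + 43*w^2 - 36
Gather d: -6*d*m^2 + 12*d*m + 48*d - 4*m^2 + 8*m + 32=d*(-6*m^2 + 12*m + 48) - 4*m^2 + 8*m + 32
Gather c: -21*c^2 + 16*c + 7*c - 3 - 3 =-21*c^2 + 23*c - 6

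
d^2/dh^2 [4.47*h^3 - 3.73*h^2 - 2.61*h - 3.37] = 26.82*h - 7.46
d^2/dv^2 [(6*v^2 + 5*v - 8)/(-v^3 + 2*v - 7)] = 2*(-6*v^6 - 15*v^5 + 12*v^4 + 284*v^3 + 162*v^2 - 168*v - 332)/(v^9 - 6*v^7 + 21*v^6 + 12*v^5 - 84*v^4 + 139*v^3 + 84*v^2 - 294*v + 343)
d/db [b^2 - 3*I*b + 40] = 2*b - 3*I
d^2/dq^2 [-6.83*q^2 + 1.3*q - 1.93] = -13.6600000000000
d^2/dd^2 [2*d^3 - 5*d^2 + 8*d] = 12*d - 10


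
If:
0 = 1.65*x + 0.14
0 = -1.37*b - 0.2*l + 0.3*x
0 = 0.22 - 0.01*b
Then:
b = 22.00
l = -150.83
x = -0.08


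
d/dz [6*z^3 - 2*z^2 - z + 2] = 18*z^2 - 4*z - 1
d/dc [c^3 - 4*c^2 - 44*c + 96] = 3*c^2 - 8*c - 44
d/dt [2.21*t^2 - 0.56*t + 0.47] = 4.42*t - 0.56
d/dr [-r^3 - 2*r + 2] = -3*r^2 - 2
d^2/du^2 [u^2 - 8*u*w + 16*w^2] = 2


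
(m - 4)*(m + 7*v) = m^2 + 7*m*v - 4*m - 28*v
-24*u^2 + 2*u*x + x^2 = (-4*u + x)*(6*u + x)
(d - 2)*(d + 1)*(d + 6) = d^3 + 5*d^2 - 8*d - 12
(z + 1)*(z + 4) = z^2 + 5*z + 4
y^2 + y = y*(y + 1)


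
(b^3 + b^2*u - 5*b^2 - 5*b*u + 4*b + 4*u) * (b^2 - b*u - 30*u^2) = b^5 - 5*b^4 - 31*b^3*u^2 + 4*b^3 - 30*b^2*u^3 + 155*b^2*u^2 + 150*b*u^3 - 124*b*u^2 - 120*u^3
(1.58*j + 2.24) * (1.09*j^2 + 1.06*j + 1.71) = 1.7222*j^3 + 4.1164*j^2 + 5.0762*j + 3.8304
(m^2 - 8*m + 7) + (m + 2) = m^2 - 7*m + 9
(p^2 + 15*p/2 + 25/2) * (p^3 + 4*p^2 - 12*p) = p^5 + 23*p^4/2 + 61*p^3/2 - 40*p^2 - 150*p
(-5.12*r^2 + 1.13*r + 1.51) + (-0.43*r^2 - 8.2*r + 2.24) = -5.55*r^2 - 7.07*r + 3.75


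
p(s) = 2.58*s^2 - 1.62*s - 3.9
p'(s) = 5.16*s - 1.62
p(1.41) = -1.05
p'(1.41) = 5.66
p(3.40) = 20.42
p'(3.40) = 15.92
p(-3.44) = 32.20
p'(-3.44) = -19.37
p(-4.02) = 44.31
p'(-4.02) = -22.36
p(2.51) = 8.29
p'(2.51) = 11.33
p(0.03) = -3.95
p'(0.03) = -1.47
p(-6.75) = 124.59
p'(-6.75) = -36.45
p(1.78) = 1.39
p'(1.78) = 7.56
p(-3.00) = 24.18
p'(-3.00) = -17.10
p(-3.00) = 24.18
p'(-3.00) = -17.10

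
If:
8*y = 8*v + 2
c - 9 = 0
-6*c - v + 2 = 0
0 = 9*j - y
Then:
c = 9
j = -23/4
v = -52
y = -207/4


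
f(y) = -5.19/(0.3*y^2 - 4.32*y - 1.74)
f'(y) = -5.19*(4.32 - 0.6*y)/(0.3*y^2 - 4.32*y - 1.74)^2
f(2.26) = 0.52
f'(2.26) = -0.15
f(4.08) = 0.36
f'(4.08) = -0.05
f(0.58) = 1.25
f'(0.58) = -1.20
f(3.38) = 0.40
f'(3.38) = -0.07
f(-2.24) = -0.55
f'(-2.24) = -0.33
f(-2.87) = -0.40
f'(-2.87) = -0.18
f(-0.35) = 27.14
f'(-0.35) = -642.78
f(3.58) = 0.39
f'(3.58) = -0.06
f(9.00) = 0.32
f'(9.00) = 0.02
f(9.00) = 0.32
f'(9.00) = 0.02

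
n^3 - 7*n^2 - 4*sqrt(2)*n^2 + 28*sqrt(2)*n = n*(n - 7)*(n - 4*sqrt(2))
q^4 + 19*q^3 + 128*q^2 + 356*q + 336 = (q + 2)*(q + 4)*(q + 6)*(q + 7)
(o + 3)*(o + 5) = o^2 + 8*o + 15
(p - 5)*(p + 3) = p^2 - 2*p - 15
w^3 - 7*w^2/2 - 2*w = w*(w - 4)*(w + 1/2)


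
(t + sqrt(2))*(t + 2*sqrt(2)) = t^2 + 3*sqrt(2)*t + 4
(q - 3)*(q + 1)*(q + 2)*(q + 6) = q^4 + 6*q^3 - 7*q^2 - 48*q - 36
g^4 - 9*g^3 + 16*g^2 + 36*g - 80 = (g - 5)*(g - 4)*(g - 2)*(g + 2)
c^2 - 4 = (c - 2)*(c + 2)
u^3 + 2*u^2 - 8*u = u*(u - 2)*(u + 4)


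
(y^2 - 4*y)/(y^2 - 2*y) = (y - 4)/(y - 2)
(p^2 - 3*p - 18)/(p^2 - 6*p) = (p + 3)/p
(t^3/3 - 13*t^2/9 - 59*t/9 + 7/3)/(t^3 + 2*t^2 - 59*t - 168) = (3*t^2 - 22*t + 7)/(9*(t^2 - t - 56))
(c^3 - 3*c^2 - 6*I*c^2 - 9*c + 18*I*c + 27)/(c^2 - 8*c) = (c^3 + c^2*(-3 - 6*I) + 9*c*(-1 + 2*I) + 27)/(c*(c - 8))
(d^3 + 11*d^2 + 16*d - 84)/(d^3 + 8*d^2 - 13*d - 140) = (d^2 + 4*d - 12)/(d^2 + d - 20)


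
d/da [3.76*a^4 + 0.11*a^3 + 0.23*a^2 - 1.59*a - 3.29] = 15.04*a^3 + 0.33*a^2 + 0.46*a - 1.59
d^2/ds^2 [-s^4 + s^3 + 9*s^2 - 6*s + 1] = -12*s^2 + 6*s + 18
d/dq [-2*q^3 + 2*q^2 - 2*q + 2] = -6*q^2 + 4*q - 2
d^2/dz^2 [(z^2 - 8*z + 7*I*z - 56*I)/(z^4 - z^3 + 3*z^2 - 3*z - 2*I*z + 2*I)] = (6*z^6 + z^5*(-102 + 96*I) + z^4*(-62 - 1436*I) + z^3*(2614 + 1844*I) + z^2*(-3852 - 60*I) + z*(2516 - 2024*I) - 644 + 712*I)/(z^10 + z^9*(-3 + 2*I) + z^8*(9 - 6*I) + z^7*(-19 + 14*I) + z^6*(35 - 26*I) + z^5*(-57 + 30*I) + z^4*(71 - 26*I) + z^3*(-77 + 10*I) + z^2*(60 + 18*I) + z*(-20 - 24*I) + 8*I)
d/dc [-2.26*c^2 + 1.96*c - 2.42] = 1.96 - 4.52*c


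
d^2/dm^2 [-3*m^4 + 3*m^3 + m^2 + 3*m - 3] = -36*m^2 + 18*m + 2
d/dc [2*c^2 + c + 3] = 4*c + 1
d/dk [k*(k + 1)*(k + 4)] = 3*k^2 + 10*k + 4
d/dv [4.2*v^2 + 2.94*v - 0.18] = 8.4*v + 2.94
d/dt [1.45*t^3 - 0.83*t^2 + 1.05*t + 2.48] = 4.35*t^2 - 1.66*t + 1.05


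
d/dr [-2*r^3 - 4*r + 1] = -6*r^2 - 4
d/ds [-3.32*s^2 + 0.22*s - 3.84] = 0.22 - 6.64*s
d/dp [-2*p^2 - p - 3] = -4*p - 1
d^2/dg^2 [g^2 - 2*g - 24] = 2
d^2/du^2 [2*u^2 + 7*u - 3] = 4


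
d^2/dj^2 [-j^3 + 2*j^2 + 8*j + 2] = 4 - 6*j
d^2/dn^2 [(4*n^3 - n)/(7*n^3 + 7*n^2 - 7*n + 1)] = 2*(-196*n^6 + 441*n^5 - 315*n^4 + 70*n^3 - 42*n^2 + 33*n - 7)/(343*n^9 + 1029*n^8 - 1568*n^6 + 294*n^5 + 882*n^4 - 616*n^3 + 168*n^2 - 21*n + 1)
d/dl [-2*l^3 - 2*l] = -6*l^2 - 2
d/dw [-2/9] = 0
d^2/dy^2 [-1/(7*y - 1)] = -98/(7*y - 1)^3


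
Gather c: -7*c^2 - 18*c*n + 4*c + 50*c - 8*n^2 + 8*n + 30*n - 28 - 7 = -7*c^2 + c*(54 - 18*n) - 8*n^2 + 38*n - 35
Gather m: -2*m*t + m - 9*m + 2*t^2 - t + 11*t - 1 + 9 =m*(-2*t - 8) + 2*t^2 + 10*t + 8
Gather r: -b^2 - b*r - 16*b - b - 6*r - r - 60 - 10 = -b^2 - 17*b + r*(-b - 7) - 70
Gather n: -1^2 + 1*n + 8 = n + 7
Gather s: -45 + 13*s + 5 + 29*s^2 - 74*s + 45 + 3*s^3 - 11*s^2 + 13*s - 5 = 3*s^3 + 18*s^2 - 48*s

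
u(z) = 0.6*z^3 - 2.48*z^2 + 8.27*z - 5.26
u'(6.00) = 43.31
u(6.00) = 84.68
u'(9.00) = 109.43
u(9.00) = 305.69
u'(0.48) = 6.30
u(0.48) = -1.80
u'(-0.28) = 9.80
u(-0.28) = -7.78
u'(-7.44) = 144.81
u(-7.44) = -451.16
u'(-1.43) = 19.04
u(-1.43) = -23.91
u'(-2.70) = 34.78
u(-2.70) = -57.48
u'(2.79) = 8.44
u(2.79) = 11.54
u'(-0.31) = 9.98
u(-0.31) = -8.08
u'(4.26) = 19.81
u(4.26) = 31.35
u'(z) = 1.8*z^2 - 4.96*z + 8.27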